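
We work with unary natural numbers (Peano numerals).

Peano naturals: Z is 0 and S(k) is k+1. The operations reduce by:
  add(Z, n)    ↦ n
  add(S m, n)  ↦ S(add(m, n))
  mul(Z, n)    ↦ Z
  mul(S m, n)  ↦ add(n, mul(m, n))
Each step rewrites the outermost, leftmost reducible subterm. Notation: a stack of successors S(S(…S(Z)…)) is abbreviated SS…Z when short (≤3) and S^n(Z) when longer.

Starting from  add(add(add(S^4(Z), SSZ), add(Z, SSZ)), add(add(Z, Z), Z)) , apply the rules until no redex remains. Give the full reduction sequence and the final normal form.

  start: add(add(add(S^4(Z), SSZ), add(Z, SSZ)), add(add(Z, Z), Z))
  step 1: add(add(S(add(SSSZ, SSZ)), add(Z, SSZ)), add(add(Z, Z), Z))
  step 2: add(S(add(add(SSSZ, SSZ), add(Z, SSZ))), add(add(Z, Z), Z))
  step 3: S(add(add(add(SSSZ, SSZ), add(Z, SSZ)), add(add(Z, Z), Z)))
  step 4: S(add(add(S(add(SSZ, SSZ)), add(Z, SSZ)), add(add(Z, Z), Z)))
  step 5: S(add(S(add(add(SSZ, SSZ), add(Z, SSZ))), add(add(Z, Z), Z)))
  step 6: S(S(add(add(add(SSZ, SSZ), add(Z, SSZ)), add(add(Z, Z), Z))))
  step 7: S(S(add(add(S(add(SZ, SSZ)), add(Z, SSZ)), add(add(Z, Z), Z))))
  step 8: S(S(add(S(add(add(SZ, SSZ), add(Z, SSZ))), add(add(Z, Z), Z))))
  step 9: S(S(S(add(add(add(SZ, SSZ), add(Z, SSZ)), add(add(Z, Z), Z)))))
  step 10: S(S(S(add(add(S(add(Z, SSZ)), add(Z, SSZ)), add(add(Z, Z), Z)))))
  step 11: S(S(S(add(S(add(add(Z, SSZ), add(Z, SSZ))), add(add(Z, Z), Z)))))
  step 12: S(S(S(S(add(add(add(Z, SSZ), add(Z, SSZ)), add(add(Z, Z), Z))))))
  step 13: S(S(S(S(add(add(SSZ, add(Z, SSZ)), add(add(Z, Z), Z))))))
  step 14: S(S(S(S(add(S(add(SZ, add(Z, SSZ))), add(add(Z, Z), Z))))))
  step 15: S(S(S(S(S(add(add(SZ, add(Z, SSZ)), add(add(Z, Z), Z)))))))
  step 16: S(S(S(S(S(add(S(add(Z, add(Z, SSZ))), add(add(Z, Z), Z)))))))
  step 17: S(S(S(S(S(S(add(add(Z, add(Z, SSZ)), add(add(Z, Z), Z))))))))
  step 18: S(S(S(S(S(S(add(add(Z, SSZ), add(add(Z, Z), Z))))))))
  step 19: S(S(S(S(S(S(add(SSZ, add(add(Z, Z), Z))))))))
  step 20: S(S(S(S(S(S(S(add(SZ, add(add(Z, Z), Z)))))))))
  step 21: S(S(S(S(S(S(S(S(add(Z, add(add(Z, Z), Z))))))))))
  step 22: S(S(S(S(S(S(S(S(add(add(Z, Z), Z)))))))))
  step 23: S(S(S(S(S(S(S(S(add(Z, Z)))))))))
  step 24: S^8(Z)

Answer: normal form = S^8(Z)  (in 24 steps)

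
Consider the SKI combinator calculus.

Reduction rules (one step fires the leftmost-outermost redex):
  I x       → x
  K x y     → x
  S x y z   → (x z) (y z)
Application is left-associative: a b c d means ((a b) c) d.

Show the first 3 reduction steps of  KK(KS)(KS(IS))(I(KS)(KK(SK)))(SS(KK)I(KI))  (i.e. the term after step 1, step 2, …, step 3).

  start: KK(KS)(KS(IS))(I(KS)(KK(SK)))(SS(KK)I(KI))
  →1  K(KS(IS))(I(KS)(KK(SK)))(SS(KK)I(KI))
  →2  KS(IS)(SS(KK)I(KI))
  →3  S(SS(KK)I(KI))

Answer: after 3 steps: S(SS(KK)I(KI))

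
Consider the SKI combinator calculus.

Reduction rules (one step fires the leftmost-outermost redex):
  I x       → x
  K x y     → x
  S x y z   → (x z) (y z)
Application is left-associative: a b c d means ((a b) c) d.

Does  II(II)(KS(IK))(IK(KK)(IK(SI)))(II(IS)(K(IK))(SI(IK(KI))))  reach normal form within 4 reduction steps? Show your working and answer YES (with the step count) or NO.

  start: II(II)(KS(IK))(IK(KK)(IK(SI)))(II(IS)(K(IK))(SI(IK(KI))))
  [1] I(II)(KS(IK))(IK(KK)(IK(SI)))(II(IS)(K(IK))(SI(IK(KI))))
  [2] II(KS(IK))(IK(KK)(IK(SI)))(II(IS)(K(IK))(SI(IK(KI))))
  [3] I(KS(IK))(IK(KK)(IK(SI)))(II(IS)(K(IK))(SI(IK(KI))))
  [4] KS(IK)(IK(KK)(IK(SI)))(II(IS)(K(IK))(SI(IK(KI))))

Answer: NO — after 4 steps the term is KS(IK)(IK(KK)(IK(SI)))(II(IS)(K(IK))(SI(IK(KI)))), not yet normal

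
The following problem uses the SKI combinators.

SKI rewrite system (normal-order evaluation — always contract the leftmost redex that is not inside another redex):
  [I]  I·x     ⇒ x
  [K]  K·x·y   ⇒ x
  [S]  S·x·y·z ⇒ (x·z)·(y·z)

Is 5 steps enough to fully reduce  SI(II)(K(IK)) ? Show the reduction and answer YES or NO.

  start: SI(II)(K(IK))
  step 1: I(K(IK))(II(K(IK)))
  step 2: K(IK)(II(K(IK)))
  step 3: IK
  step 4: K

Answer: YES — reaches normal form K in 4 ≤ 5 steps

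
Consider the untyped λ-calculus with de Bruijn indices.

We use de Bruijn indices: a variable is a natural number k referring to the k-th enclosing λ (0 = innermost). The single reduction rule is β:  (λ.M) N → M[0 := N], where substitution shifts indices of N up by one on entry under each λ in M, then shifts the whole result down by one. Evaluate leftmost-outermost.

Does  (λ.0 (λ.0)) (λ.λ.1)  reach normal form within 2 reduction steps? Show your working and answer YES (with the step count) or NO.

  start: (λ.0 (λ.0)) (λ.λ.1)
  step 1: (λ.λ.1) (λ.0)
  step 2: λ.λ.0

Answer: YES — reaches normal form λ.λ.0 in 2 ≤ 2 steps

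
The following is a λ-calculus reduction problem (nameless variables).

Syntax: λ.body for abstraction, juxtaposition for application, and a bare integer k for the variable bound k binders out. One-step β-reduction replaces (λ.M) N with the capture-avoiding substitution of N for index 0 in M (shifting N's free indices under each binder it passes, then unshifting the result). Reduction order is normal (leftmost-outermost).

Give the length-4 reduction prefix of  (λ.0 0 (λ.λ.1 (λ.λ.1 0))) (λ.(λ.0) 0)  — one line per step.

  start: (λ.0 0 (λ.λ.1 (λ.λ.1 0))) (λ.(λ.0) 0)
  [1] (λ.(λ.0) 0) (λ.(λ.0) 0) (λ.λ.1 (λ.λ.1 0))
  [2] (λ.0) (λ.(λ.0) 0) (λ.λ.1 (λ.λ.1 0))
  [3] (λ.(λ.0) 0) (λ.λ.1 (λ.λ.1 0))
  [4] (λ.0) (λ.λ.1 (λ.λ.1 0))

Answer: after 4 steps: (λ.0) (λ.λ.1 (λ.λ.1 0))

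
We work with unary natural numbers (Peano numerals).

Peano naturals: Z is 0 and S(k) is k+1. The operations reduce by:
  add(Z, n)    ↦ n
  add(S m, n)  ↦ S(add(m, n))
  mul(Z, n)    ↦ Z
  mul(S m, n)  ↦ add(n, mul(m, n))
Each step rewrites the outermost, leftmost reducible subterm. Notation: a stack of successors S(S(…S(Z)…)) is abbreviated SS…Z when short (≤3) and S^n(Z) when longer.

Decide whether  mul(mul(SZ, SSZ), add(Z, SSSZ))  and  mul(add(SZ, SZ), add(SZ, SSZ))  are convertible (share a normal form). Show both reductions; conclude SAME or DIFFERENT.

Answer: SAME — A ⇓ S^6(Z), B ⇓ S^6(Z)

Derivation:
Term A:
  start: mul(mul(SZ, SSZ), add(Z, SSSZ))
  [1] mul(add(SSZ, mul(Z, SSZ)), add(Z, SSSZ))
  [2] mul(S(add(SZ, mul(Z, SSZ))), add(Z, SSSZ))
  [3] add(add(Z, SSSZ), mul(add(SZ, mul(Z, SSZ)), add(Z, SSSZ)))
  [4] add(SSSZ, mul(add(SZ, mul(Z, SSZ)), add(Z, SSSZ)))
  [5] S(add(SSZ, mul(add(SZ, mul(Z, SSZ)), add(Z, SSSZ))))
  [6] S(S(add(SZ, mul(add(SZ, mul(Z, SSZ)), add(Z, SSSZ)))))
  [7] S(S(S(add(Z, mul(add(SZ, mul(Z, SSZ)), add(Z, SSSZ))))))
  [8] S(S(S(mul(add(SZ, mul(Z, SSZ)), add(Z, SSSZ)))))
  [9] S(S(S(mul(S(add(Z, mul(Z, SSZ))), add(Z, SSSZ)))))
  [10] S(S(S(add(add(Z, SSSZ), mul(add(Z, mul(Z, SSZ)), add(Z, SSSZ))))))
  [11] S(S(S(add(SSSZ, mul(add(Z, mul(Z, SSZ)), add(Z, SSSZ))))))
  [12] S(S(S(S(add(SSZ, mul(add(Z, mul(Z, SSZ)), add(Z, SSSZ)))))))
  [13] S(S(S(S(S(add(SZ, mul(add(Z, mul(Z, SSZ)), add(Z, SSSZ))))))))
  [14] S(S(S(S(S(S(add(Z, mul(add(Z, mul(Z, SSZ)), add(Z, SSSZ)))))))))
  [15] S(S(S(S(S(S(mul(add(Z, mul(Z, SSZ)), add(Z, SSSZ))))))))
  [16] S(S(S(S(S(S(mul(mul(Z, SSZ), add(Z, SSSZ))))))))
  [17] S(S(S(S(S(S(mul(Z, add(Z, SSSZ))))))))
  [18] S^6(Z)

Term B:
  start: mul(add(SZ, SZ), add(SZ, SSZ))
  [1] mul(S(add(Z, SZ)), add(SZ, SSZ))
  [2] add(add(SZ, SSZ), mul(add(Z, SZ), add(SZ, SSZ)))
  [3] add(S(add(Z, SSZ)), mul(add(Z, SZ), add(SZ, SSZ)))
  [4] S(add(add(Z, SSZ), mul(add(Z, SZ), add(SZ, SSZ))))
  [5] S(add(SSZ, mul(add(Z, SZ), add(SZ, SSZ))))
  [6] S(S(add(SZ, mul(add(Z, SZ), add(SZ, SSZ)))))
  [7] S(S(S(add(Z, mul(add(Z, SZ), add(SZ, SSZ))))))
  [8] S(S(S(mul(add(Z, SZ), add(SZ, SSZ)))))
  [9] S(S(S(mul(SZ, add(SZ, SSZ)))))
  [10] S(S(S(add(add(SZ, SSZ), mul(Z, add(SZ, SSZ))))))
  [11] S(S(S(add(S(add(Z, SSZ)), mul(Z, add(SZ, SSZ))))))
  [12] S(S(S(S(add(add(Z, SSZ), mul(Z, add(SZ, SSZ)))))))
  [13] S(S(S(S(add(SSZ, mul(Z, add(SZ, SSZ)))))))
  [14] S(S(S(S(S(add(SZ, mul(Z, add(SZ, SSZ))))))))
  [15] S(S(S(S(S(S(add(Z, mul(Z, add(SZ, SSZ)))))))))
  [16] S(S(S(S(S(S(mul(Z, add(SZ, SSZ))))))))
  [17] S^6(Z)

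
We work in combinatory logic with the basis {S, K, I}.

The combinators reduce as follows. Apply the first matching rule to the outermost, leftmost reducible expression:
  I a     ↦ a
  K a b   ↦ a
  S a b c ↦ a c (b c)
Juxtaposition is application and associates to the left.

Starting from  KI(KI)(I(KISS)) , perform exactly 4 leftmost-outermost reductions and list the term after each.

  start: KI(KI)(I(KISS))
  step 1: I(I(KISS))
  step 2: I(KISS)
  step 3: KISS
  step 4: IS

Answer: after 4 steps: IS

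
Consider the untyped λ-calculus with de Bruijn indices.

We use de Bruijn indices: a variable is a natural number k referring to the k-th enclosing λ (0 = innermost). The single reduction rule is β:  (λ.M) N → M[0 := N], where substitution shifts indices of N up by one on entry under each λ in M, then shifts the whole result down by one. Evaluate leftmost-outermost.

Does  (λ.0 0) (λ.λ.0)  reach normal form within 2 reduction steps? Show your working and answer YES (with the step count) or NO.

Answer: YES — reaches normal form λ.0 in 2 ≤ 2 steps

Working:
  start: (λ.0 0) (λ.λ.0)
  →1  (λ.λ.0) (λ.λ.0)
  →2  λ.0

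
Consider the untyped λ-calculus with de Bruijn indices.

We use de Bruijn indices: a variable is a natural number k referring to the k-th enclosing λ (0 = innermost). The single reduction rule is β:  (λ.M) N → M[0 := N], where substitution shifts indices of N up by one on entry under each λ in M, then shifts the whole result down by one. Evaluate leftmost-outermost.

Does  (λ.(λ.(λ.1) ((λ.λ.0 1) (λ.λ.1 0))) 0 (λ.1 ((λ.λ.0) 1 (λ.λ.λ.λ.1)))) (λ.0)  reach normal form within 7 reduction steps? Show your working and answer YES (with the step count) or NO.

Answer: YES — reaches normal form λ.λ.λ.λ.λ.1 in 7 ≤ 7 steps

Derivation:
  start: (λ.(λ.(λ.1) ((λ.λ.0 1) (λ.λ.1 0))) 0 (λ.1 ((λ.λ.0) 1 (λ.λ.λ.λ.1)))) (λ.0)
  →1  (λ.(λ.1) ((λ.λ.0 1) (λ.λ.1 0))) (λ.0) (λ.(λ.0) ((λ.λ.0) (λ.0) (λ.λ.λ.λ.1)))
  →2  (λ.λ.0) ((λ.λ.0 1) (λ.λ.1 0)) (λ.(λ.0) ((λ.λ.0) (λ.0) (λ.λ.λ.λ.1)))
  →3  (λ.0) (λ.(λ.0) ((λ.λ.0) (λ.0) (λ.λ.λ.λ.1)))
  →4  λ.(λ.0) ((λ.λ.0) (λ.0) (λ.λ.λ.λ.1))
  →5  λ.(λ.λ.0) (λ.0) (λ.λ.λ.λ.1)
  →6  λ.(λ.0) (λ.λ.λ.λ.1)
  →7  λ.λ.λ.λ.λ.1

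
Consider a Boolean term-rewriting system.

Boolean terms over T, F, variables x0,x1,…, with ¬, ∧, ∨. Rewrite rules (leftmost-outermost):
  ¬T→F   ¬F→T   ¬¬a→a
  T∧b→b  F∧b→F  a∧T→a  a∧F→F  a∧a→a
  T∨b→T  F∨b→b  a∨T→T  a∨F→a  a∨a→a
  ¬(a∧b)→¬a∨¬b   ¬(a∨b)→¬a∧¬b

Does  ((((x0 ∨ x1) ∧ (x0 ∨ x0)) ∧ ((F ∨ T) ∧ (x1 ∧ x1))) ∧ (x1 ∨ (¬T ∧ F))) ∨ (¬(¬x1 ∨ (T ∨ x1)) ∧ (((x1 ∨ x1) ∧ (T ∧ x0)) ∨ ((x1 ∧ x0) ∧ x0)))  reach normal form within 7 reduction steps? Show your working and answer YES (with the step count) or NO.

  start: ((((x0 ∨ x1) ∧ (x0 ∨ x0)) ∧ ((F ∨ T) ∧ (x1 ∧ x1))) ∧ (x1 ∨ (¬T ∧ F))) ∨ (¬(¬x1 ∨ (T ∨ x1)) ∧ (((x1 ∨ x1) ∧ (T ∧ x0)) ∨ ((x1 ∧ x0) ∧ x0)))
  step 1: ((((x0 ∨ x1) ∧ x0) ∧ ((F ∨ T) ∧ (x1 ∧ x1))) ∧ (x1 ∨ (¬T ∧ F))) ∨ (¬(¬x1 ∨ (T ∨ x1)) ∧ (((x1 ∨ x1) ∧ (T ∧ x0)) ∨ ((x1 ∧ x0) ∧ x0)))
  step 2: ((((x0 ∨ x1) ∧ x0) ∧ (T ∧ (x1 ∧ x1))) ∧ (x1 ∨ (¬T ∧ F))) ∨ (¬(¬x1 ∨ (T ∨ x1)) ∧ (((x1 ∨ x1) ∧ (T ∧ x0)) ∨ ((x1 ∧ x0) ∧ x0)))
  step 3: ((((x0 ∨ x1) ∧ x0) ∧ (x1 ∧ x1)) ∧ (x1 ∨ (¬T ∧ F))) ∨ (¬(¬x1 ∨ (T ∨ x1)) ∧ (((x1 ∨ x1) ∧ (T ∧ x0)) ∨ ((x1 ∧ x0) ∧ x0)))
  step 4: ((((x0 ∨ x1) ∧ x0) ∧ x1) ∧ (x1 ∨ (¬T ∧ F))) ∨ (¬(¬x1 ∨ (T ∨ x1)) ∧ (((x1 ∨ x1) ∧ (T ∧ x0)) ∨ ((x1 ∧ x0) ∧ x0)))
  step 5: ((((x0 ∨ x1) ∧ x0) ∧ x1) ∧ (x1 ∨ F)) ∨ (¬(¬x1 ∨ (T ∨ x1)) ∧ (((x1 ∨ x1) ∧ (T ∧ x0)) ∨ ((x1 ∧ x0) ∧ x0)))
  step 6: ((((x0 ∨ x1) ∧ x0) ∧ x1) ∧ x1) ∨ (¬(¬x1 ∨ (T ∨ x1)) ∧ (((x1 ∨ x1) ∧ (T ∧ x0)) ∨ ((x1 ∧ x0) ∧ x0)))
  step 7: ((((x0 ∨ x1) ∧ x0) ∧ x1) ∧ x1) ∨ ((¬¬x1 ∧ ¬(T ∨ x1)) ∧ (((x1 ∨ x1) ∧ (T ∧ x0)) ∨ ((x1 ∧ x0) ∧ x0)))

Answer: NO — after 7 steps the term is ((((x0 ∨ x1) ∧ x0) ∧ x1) ∧ x1) ∨ ((¬¬x1 ∧ ¬(T ∨ x1)) ∧ (((x1 ∨ x1) ∧ (T ∧ x0)) ∨ ((x1 ∧ x0) ∧ x0))), not yet normal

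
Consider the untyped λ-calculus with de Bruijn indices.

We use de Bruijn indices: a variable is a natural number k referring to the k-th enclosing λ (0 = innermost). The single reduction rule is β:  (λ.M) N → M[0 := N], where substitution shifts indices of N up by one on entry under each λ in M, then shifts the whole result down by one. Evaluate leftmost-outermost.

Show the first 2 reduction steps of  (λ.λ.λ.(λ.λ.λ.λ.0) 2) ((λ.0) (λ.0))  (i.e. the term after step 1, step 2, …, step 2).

  start: (λ.λ.λ.(λ.λ.λ.λ.0) 2) ((λ.0) (λ.0))
  step 1: λ.λ.(λ.λ.λ.λ.0) ((λ.0) (λ.0))
  step 2: λ.λ.λ.λ.λ.0

Answer: after 2 steps: λ.λ.λ.λ.λ.0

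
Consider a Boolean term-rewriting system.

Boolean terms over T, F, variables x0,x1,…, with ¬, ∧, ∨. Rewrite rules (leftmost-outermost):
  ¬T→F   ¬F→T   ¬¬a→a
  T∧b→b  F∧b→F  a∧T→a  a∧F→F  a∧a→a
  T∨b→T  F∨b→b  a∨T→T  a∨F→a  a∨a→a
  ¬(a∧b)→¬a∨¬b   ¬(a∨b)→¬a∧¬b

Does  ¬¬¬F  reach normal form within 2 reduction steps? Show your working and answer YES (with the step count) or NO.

Answer: YES — reaches normal form T in 2 ≤ 2 steps

Reduction:
  start: ¬¬¬F
  step 1: ¬F
  step 2: T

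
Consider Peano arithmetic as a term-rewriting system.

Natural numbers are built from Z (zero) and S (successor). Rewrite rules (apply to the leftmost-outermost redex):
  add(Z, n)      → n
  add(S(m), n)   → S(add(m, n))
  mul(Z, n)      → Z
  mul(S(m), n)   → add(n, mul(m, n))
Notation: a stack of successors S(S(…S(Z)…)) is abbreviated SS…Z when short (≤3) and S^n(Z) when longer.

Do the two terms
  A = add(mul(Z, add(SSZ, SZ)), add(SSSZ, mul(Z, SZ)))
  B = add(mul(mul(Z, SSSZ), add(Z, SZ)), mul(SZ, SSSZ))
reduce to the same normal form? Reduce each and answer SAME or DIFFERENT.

Answer: SAME — A ⇓ SSSZ, B ⇓ SSSZ

Reduction:
Term A:
  start: add(mul(Z, add(SSZ, SZ)), add(SSSZ, mul(Z, SZ)))
  →1  add(Z, add(SSSZ, mul(Z, SZ)))
  →2  add(SSSZ, mul(Z, SZ))
  →3  S(add(SSZ, mul(Z, SZ)))
  →4  S(S(add(SZ, mul(Z, SZ))))
  →5  S(S(S(add(Z, mul(Z, SZ)))))
  →6  S(S(S(mul(Z, SZ))))
  →7  SSSZ

Term B:
  start: add(mul(mul(Z, SSSZ), add(Z, SZ)), mul(SZ, SSSZ))
  →1  add(mul(Z, add(Z, SZ)), mul(SZ, SSSZ))
  →2  add(Z, mul(SZ, SSSZ))
  →3  mul(SZ, SSSZ)
  →4  add(SSSZ, mul(Z, SSSZ))
  →5  S(add(SSZ, mul(Z, SSSZ)))
  →6  S(S(add(SZ, mul(Z, SSSZ))))
  →7  S(S(S(add(Z, mul(Z, SSSZ)))))
  →8  S(S(S(mul(Z, SSSZ))))
  →9  SSSZ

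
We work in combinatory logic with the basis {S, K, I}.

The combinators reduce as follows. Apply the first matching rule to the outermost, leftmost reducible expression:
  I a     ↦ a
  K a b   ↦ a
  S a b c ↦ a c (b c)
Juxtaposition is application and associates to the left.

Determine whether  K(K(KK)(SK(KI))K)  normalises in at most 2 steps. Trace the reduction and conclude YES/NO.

Answer: YES — reaches normal form KK in 2 ≤ 2 steps

Working:
  start: K(K(KK)(SK(KI))K)
  [1] K(KKK)
  [2] KK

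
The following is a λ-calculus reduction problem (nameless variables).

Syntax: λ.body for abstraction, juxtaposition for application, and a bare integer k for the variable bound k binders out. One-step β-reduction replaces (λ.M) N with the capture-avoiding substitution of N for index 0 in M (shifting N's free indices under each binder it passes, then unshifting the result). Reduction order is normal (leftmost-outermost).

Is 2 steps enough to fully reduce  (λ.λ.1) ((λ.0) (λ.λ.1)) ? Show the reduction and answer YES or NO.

Answer: YES — reaches normal form λ.λ.λ.1 in 2 ≤ 2 steps

Reduction:
  start: (λ.λ.1) ((λ.0) (λ.λ.1))
  [1] λ.(λ.0) (λ.λ.1)
  [2] λ.λ.λ.1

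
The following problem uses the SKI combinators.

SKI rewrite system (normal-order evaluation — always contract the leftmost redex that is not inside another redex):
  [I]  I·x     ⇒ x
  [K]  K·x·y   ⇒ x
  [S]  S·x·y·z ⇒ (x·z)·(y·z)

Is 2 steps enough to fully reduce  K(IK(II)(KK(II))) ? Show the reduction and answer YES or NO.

  start: K(IK(II)(KK(II)))
  step 1: K(K(II)(KK(II)))
  step 2: K(II)

Answer: NO — after 2 steps the term is K(II), not yet normal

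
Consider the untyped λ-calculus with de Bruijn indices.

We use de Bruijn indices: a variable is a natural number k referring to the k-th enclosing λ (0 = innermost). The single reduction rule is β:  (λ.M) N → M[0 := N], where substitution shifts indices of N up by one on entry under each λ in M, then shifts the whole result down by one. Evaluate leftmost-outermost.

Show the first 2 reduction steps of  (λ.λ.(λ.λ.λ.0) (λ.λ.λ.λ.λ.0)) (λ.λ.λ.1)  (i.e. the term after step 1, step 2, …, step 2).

  start: (λ.λ.(λ.λ.λ.0) (λ.λ.λ.λ.λ.0)) (λ.λ.λ.1)
  [1] λ.(λ.λ.λ.0) (λ.λ.λ.λ.λ.0)
  [2] λ.λ.λ.0

Answer: after 2 steps: λ.λ.λ.0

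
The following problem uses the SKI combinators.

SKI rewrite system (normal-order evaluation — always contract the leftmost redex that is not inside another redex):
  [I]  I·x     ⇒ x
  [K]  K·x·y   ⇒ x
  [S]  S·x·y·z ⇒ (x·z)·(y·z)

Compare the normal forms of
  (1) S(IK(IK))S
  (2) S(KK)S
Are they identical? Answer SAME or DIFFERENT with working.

Term A:
  start: S(IK(IK))S
  step 1: S(K(IK))S
  step 2: S(KK)S

Term B:
  start: S(KK)S

Answer: SAME — A ⇓ S(KK)S, B ⇓ S(KK)S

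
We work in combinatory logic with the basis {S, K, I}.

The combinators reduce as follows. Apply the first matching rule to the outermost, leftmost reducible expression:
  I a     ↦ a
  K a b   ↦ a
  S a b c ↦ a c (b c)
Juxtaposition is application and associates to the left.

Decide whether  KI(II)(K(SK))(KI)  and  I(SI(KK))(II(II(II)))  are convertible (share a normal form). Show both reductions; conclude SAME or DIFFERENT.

Term A:
  start: KI(II)(K(SK))(KI)
  →1  I(K(SK))(KI)
  →2  K(SK)(KI)
  →3  SK

Term B:
  start: I(SI(KK))(II(II(II)))
  →1  SI(KK)(II(II(II)))
  →2  I(II(II(II)))(KK(II(II(II))))
  →3  II(II(II))(KK(II(II(II))))
  →4  I(II(II))(KK(II(II(II))))
  →5  II(II)(KK(II(II(II))))
  →6  I(II)(KK(II(II(II))))
  →7  II(KK(II(II(II))))
  →8  I(KK(II(II(II))))
  →9  KK(II(II(II)))
  →10  K

Answer: DIFFERENT — A ⇓ SK, B ⇓ K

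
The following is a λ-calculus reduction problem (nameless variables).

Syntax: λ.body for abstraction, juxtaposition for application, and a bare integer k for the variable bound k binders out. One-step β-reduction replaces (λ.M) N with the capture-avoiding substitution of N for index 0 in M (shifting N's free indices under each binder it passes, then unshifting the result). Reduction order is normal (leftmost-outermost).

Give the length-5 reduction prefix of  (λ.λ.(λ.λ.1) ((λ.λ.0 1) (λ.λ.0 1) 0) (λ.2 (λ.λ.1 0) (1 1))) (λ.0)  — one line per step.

Answer: after 5 steps: λ.0 (λ.λ.0 1)

Working:
  start: (λ.λ.(λ.λ.1) ((λ.λ.0 1) (λ.λ.0 1) 0) (λ.2 (λ.λ.1 0) (1 1))) (λ.0)
  [1] λ.(λ.λ.1) ((λ.λ.0 1) (λ.λ.0 1) 0) (λ.(λ.0) (λ.λ.1 0) (1 1))
  [2] λ.(λ.(λ.λ.0 1) (λ.λ.0 1) 1) (λ.(λ.0) (λ.λ.1 0) (1 1))
  [3] λ.(λ.λ.0 1) (λ.λ.0 1) 0
  [4] λ.(λ.0 (λ.λ.0 1)) 0
  [5] λ.0 (λ.λ.0 1)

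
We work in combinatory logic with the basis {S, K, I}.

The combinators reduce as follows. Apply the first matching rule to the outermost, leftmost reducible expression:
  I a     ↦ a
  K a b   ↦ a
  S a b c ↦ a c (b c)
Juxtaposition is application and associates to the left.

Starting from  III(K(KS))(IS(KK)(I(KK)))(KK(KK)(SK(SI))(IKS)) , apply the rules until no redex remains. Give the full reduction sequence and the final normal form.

  start: III(K(KS))(IS(KK)(I(KK)))(KK(KK)(SK(SI))(IKS))
  [1] II(K(KS))(IS(KK)(I(KK)))(KK(KK)(SK(SI))(IKS))
  [2] I(K(KS))(IS(KK)(I(KK)))(KK(KK)(SK(SI))(IKS))
  [3] K(KS)(IS(KK)(I(KK)))(KK(KK)(SK(SI))(IKS))
  [4] KS(KK(KK)(SK(SI))(IKS))
  [5] S

Answer: normal form = S  (in 5 steps)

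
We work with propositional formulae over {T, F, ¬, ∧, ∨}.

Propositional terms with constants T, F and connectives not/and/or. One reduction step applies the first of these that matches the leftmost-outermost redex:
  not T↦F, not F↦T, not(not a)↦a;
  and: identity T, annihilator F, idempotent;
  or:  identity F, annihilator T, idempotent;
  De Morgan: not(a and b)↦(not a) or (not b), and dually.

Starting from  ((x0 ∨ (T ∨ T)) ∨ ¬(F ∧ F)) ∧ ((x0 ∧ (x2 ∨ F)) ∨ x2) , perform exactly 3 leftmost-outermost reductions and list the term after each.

  start: ((x0 ∨ (T ∨ T)) ∨ ¬(F ∧ F)) ∧ ((x0 ∧ (x2 ∨ F)) ∨ x2)
  [1] ((x0 ∨ T) ∨ ¬(F ∧ F)) ∧ ((x0 ∧ (x2 ∨ F)) ∨ x2)
  [2] (T ∨ ¬(F ∧ F)) ∧ ((x0 ∧ (x2 ∨ F)) ∨ x2)
  [3] T ∧ ((x0 ∧ (x2 ∨ F)) ∨ x2)

Answer: after 3 steps: T ∧ ((x0 ∧ (x2 ∨ F)) ∨ x2)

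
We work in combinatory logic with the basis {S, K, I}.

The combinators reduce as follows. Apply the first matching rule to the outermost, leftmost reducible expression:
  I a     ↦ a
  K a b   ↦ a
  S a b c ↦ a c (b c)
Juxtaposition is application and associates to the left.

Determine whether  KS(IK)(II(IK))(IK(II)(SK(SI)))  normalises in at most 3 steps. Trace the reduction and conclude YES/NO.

Answer: NO — after 3 steps the term is S(IK)(IK(II)(SK(SI))), not yet normal

Working:
  start: KS(IK)(II(IK))(IK(II)(SK(SI)))
  step 1: S(II(IK))(IK(II)(SK(SI)))
  step 2: S(I(IK))(IK(II)(SK(SI)))
  step 3: S(IK)(IK(II)(SK(SI)))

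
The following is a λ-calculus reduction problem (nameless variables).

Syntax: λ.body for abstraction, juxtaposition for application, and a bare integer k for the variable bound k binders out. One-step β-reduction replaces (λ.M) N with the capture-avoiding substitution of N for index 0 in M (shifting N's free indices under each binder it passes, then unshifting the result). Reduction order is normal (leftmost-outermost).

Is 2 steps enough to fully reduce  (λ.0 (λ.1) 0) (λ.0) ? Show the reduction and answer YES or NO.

Answer: NO — after 2 steps the term is (λ.λ.0) (λ.0), not yet normal

Working:
  start: (λ.0 (λ.1) 0) (λ.0)
  [1] (λ.0) (λ.λ.0) (λ.0)
  [2] (λ.λ.0) (λ.0)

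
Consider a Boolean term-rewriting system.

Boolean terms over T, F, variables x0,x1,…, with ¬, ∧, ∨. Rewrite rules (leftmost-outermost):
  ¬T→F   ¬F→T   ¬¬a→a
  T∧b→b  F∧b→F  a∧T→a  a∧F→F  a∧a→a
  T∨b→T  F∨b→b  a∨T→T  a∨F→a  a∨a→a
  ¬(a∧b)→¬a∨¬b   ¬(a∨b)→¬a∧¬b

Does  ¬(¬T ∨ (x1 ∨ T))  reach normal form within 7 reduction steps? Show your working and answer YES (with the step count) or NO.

Answer: YES — reaches normal form F in 6 ≤ 7 steps

Working:
  start: ¬(¬T ∨ (x1 ∨ T))
  step 1: ¬¬T ∧ ¬(x1 ∨ T)
  step 2: T ∧ ¬(x1 ∨ T)
  step 3: ¬(x1 ∨ T)
  step 4: ¬x1 ∧ ¬T
  step 5: ¬x1 ∧ F
  step 6: F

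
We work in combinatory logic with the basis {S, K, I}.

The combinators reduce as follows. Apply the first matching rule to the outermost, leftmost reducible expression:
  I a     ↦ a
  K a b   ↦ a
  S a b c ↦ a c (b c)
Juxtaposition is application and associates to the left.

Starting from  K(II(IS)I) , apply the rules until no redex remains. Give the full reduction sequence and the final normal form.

  start: K(II(IS)I)
  →1  K(I(IS)I)
  →2  K(ISI)
  →3  K(SI)

Answer: normal form = K(SI)  (in 3 steps)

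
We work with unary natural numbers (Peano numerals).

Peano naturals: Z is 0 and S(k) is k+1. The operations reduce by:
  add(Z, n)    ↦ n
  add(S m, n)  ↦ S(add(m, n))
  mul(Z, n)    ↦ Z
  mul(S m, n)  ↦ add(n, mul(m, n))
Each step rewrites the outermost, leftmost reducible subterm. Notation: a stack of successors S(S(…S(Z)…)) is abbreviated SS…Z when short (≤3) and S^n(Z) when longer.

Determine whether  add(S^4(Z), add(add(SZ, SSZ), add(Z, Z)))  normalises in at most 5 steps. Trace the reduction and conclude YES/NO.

Answer: NO — after 5 steps the term is S(S(S(S(add(add(SZ, SSZ), add(Z, Z)))))), not yet normal

Reduction:
  start: add(S^4(Z), add(add(SZ, SSZ), add(Z, Z)))
  [1] S(add(SSSZ, add(add(SZ, SSZ), add(Z, Z))))
  [2] S(S(add(SSZ, add(add(SZ, SSZ), add(Z, Z)))))
  [3] S(S(S(add(SZ, add(add(SZ, SSZ), add(Z, Z))))))
  [4] S(S(S(S(add(Z, add(add(SZ, SSZ), add(Z, Z)))))))
  [5] S(S(S(S(add(add(SZ, SSZ), add(Z, Z))))))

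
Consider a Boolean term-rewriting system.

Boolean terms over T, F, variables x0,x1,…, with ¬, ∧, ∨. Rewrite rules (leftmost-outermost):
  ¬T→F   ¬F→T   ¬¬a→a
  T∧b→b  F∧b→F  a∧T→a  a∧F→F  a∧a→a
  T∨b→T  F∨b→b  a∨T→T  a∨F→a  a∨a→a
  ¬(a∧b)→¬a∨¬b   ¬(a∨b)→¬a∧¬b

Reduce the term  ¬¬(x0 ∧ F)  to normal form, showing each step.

Answer: normal form = F  (in 2 steps)

Reduction:
  start: ¬¬(x0 ∧ F)
  step 1: x0 ∧ F
  step 2: F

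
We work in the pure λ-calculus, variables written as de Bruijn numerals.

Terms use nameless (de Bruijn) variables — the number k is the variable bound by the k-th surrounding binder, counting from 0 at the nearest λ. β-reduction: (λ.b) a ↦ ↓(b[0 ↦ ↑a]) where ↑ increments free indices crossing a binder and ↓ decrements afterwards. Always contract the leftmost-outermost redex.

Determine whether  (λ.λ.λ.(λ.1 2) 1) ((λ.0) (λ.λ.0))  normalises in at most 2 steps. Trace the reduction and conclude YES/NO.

Answer: YES — reaches normal form λ.λ.0 1 in 2 ≤ 2 steps

Derivation:
  start: (λ.λ.λ.(λ.1 2) 1) ((λ.0) (λ.λ.0))
  [1] λ.λ.(λ.1 2) 1
  [2] λ.λ.0 1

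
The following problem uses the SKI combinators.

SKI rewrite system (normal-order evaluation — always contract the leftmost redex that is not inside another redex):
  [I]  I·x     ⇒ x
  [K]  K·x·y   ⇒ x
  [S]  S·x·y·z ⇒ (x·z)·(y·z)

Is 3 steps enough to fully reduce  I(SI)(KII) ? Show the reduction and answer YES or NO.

  start: I(SI)(KII)
  [1] SI(KII)
  [2] SII

Answer: YES — reaches normal form SII in 2 ≤ 3 steps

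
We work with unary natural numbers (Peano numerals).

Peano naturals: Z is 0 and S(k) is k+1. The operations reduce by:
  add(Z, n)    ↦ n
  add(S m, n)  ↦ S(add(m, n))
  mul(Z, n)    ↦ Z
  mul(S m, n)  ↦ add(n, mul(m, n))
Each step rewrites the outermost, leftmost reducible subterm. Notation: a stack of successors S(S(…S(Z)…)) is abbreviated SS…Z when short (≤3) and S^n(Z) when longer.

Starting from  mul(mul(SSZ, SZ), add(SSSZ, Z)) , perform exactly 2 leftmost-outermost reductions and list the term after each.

Answer: after 2 steps: mul(S(add(Z, mul(SZ, SZ))), add(SSSZ, Z))

Reduction:
  start: mul(mul(SSZ, SZ), add(SSSZ, Z))
  step 1: mul(add(SZ, mul(SZ, SZ)), add(SSSZ, Z))
  step 2: mul(S(add(Z, mul(SZ, SZ))), add(SSSZ, Z))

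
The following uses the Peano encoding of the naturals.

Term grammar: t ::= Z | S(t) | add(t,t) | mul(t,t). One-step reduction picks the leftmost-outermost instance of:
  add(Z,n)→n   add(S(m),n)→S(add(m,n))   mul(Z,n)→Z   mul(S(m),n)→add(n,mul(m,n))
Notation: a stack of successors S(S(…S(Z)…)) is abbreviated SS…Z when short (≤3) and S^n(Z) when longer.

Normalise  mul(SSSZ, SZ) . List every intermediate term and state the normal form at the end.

Answer: normal form = SSSZ  (in 10 steps)

Reduction:
  start: mul(SSSZ, SZ)
  →1  add(SZ, mul(SSZ, SZ))
  →2  S(add(Z, mul(SSZ, SZ)))
  →3  S(mul(SSZ, SZ))
  →4  S(add(SZ, mul(SZ, SZ)))
  →5  S(S(add(Z, mul(SZ, SZ))))
  →6  S(S(mul(SZ, SZ)))
  →7  S(S(add(SZ, mul(Z, SZ))))
  →8  S(S(S(add(Z, mul(Z, SZ)))))
  →9  S(S(S(mul(Z, SZ))))
  →10  SSSZ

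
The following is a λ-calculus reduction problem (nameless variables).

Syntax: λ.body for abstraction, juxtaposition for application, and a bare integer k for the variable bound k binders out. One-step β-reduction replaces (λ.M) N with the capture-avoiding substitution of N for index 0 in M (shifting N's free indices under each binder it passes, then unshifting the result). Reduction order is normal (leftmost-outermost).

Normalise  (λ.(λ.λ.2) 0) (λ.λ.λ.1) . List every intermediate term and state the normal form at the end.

Answer: normal form = λ.λ.λ.λ.1  (in 2 steps)

Reduction:
  start: (λ.(λ.λ.2) 0) (λ.λ.λ.1)
  →1  (λ.λ.λ.λ.λ.1) (λ.λ.λ.1)
  →2  λ.λ.λ.λ.1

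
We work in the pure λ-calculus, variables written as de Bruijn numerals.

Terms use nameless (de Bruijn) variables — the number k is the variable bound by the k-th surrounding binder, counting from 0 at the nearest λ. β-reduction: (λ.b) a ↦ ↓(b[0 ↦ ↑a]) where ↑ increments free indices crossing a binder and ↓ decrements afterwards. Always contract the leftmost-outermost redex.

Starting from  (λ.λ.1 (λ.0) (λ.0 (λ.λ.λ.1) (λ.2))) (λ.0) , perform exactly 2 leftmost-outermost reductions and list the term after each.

Answer: after 2 steps: λ.(λ.0) (λ.0 (λ.λ.λ.1) (λ.2))

Working:
  start: (λ.λ.1 (λ.0) (λ.0 (λ.λ.λ.1) (λ.2))) (λ.0)
  →1  λ.(λ.0) (λ.0) (λ.0 (λ.λ.λ.1) (λ.2))
  →2  λ.(λ.0) (λ.0 (λ.λ.λ.1) (λ.2))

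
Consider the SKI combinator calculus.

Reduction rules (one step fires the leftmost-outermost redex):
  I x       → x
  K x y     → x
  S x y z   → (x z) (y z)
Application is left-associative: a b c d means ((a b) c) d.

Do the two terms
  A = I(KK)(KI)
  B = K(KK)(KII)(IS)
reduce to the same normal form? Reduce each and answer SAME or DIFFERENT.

Answer: SAME — A ⇓ K, B ⇓ K

Reduction:
Term A:
  start: I(KK)(KI)
  step 1: KK(KI)
  step 2: K

Term B:
  start: K(KK)(KII)(IS)
  step 1: KK(IS)
  step 2: K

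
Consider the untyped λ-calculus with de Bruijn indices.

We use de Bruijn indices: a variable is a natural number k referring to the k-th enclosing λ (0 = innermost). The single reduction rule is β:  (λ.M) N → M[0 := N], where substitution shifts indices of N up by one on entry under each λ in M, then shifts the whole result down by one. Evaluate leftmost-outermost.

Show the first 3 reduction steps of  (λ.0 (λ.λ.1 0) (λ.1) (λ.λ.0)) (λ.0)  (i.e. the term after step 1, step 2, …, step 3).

Answer: after 3 steps: (λ.(λ.λ.0) 0) (λ.λ.0)

Derivation:
  start: (λ.0 (λ.λ.1 0) (λ.1) (λ.λ.0)) (λ.0)
  step 1: (λ.0) (λ.λ.1 0) (λ.λ.0) (λ.λ.0)
  step 2: (λ.λ.1 0) (λ.λ.0) (λ.λ.0)
  step 3: (λ.(λ.λ.0) 0) (λ.λ.0)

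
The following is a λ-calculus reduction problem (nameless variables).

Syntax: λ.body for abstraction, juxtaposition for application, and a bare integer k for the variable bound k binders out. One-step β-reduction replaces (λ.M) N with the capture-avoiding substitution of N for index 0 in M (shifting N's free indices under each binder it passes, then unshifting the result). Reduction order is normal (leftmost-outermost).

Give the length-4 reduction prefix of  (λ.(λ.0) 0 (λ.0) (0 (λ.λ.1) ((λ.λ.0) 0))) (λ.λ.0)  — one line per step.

Answer: after 4 steps: (λ.λ.0) (λ.λ.1) ((λ.λ.0) (λ.λ.0))

Working:
  start: (λ.(λ.0) 0 (λ.0) (0 (λ.λ.1) ((λ.λ.0) 0))) (λ.λ.0)
  [1] (λ.0) (λ.λ.0) (λ.0) ((λ.λ.0) (λ.λ.1) ((λ.λ.0) (λ.λ.0)))
  [2] (λ.λ.0) (λ.0) ((λ.λ.0) (λ.λ.1) ((λ.λ.0) (λ.λ.0)))
  [3] (λ.0) ((λ.λ.0) (λ.λ.1) ((λ.λ.0) (λ.λ.0)))
  [4] (λ.λ.0) (λ.λ.1) ((λ.λ.0) (λ.λ.0))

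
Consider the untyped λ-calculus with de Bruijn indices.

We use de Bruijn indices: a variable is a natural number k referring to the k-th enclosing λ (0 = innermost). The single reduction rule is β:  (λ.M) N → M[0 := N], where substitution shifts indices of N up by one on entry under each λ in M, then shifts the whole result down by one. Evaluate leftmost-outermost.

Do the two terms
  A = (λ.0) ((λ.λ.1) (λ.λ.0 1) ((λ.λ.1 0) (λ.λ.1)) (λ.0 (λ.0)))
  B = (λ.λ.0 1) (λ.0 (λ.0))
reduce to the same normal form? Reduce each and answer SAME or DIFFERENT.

Term A:
  start: (λ.0) ((λ.λ.1) (λ.λ.0 1) ((λ.λ.1 0) (λ.λ.1)) (λ.0 (λ.0)))
  →1  (λ.λ.1) (λ.λ.0 1) ((λ.λ.1 0) (λ.λ.1)) (λ.0 (λ.0))
  →2  (λ.λ.λ.0 1) ((λ.λ.1 0) (λ.λ.1)) (λ.0 (λ.0))
  →3  (λ.λ.0 1) (λ.0 (λ.0))
  →4  λ.0 (λ.0 (λ.0))

Term B:
  start: (λ.λ.0 1) (λ.0 (λ.0))
  →1  λ.0 (λ.0 (λ.0))

Answer: SAME — A ⇓ λ.0 (λ.0 (λ.0)), B ⇓ λ.0 (λ.0 (λ.0))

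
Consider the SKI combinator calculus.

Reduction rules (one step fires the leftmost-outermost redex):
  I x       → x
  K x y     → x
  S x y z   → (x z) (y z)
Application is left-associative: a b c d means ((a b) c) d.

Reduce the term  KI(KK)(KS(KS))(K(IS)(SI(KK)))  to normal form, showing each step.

  start: KI(KK)(KS(KS))(K(IS)(SI(KK)))
  →1  I(KS(KS))(K(IS)(SI(KK)))
  →2  KS(KS)(K(IS)(SI(KK)))
  →3  S(K(IS)(SI(KK)))
  →4  S(IS)
  →5  SS

Answer: normal form = SS  (in 5 steps)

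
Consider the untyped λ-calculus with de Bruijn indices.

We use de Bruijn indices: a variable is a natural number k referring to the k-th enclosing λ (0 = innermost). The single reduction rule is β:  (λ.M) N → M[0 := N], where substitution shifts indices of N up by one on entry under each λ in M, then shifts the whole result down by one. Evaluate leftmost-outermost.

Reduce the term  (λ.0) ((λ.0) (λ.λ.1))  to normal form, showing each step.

  start: (λ.0) ((λ.0) (λ.λ.1))
  [1] (λ.0) (λ.λ.1)
  [2] λ.λ.1

Answer: normal form = λ.λ.1  (in 2 steps)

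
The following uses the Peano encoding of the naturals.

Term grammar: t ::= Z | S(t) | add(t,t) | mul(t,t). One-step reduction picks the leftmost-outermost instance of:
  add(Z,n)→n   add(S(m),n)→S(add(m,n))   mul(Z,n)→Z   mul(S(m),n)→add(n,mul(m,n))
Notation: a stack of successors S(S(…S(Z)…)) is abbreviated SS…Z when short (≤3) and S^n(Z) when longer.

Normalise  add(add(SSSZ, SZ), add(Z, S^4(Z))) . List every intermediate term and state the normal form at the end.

  start: add(add(SSSZ, SZ), add(Z, S^4(Z)))
  →1  add(S(add(SSZ, SZ)), add(Z, S^4(Z)))
  →2  S(add(add(SSZ, SZ), add(Z, S^4(Z))))
  →3  S(add(S(add(SZ, SZ)), add(Z, S^4(Z))))
  →4  S(S(add(add(SZ, SZ), add(Z, S^4(Z)))))
  →5  S(S(add(S(add(Z, SZ)), add(Z, S^4(Z)))))
  →6  S(S(S(add(add(Z, SZ), add(Z, S^4(Z))))))
  →7  S(S(S(add(SZ, add(Z, S^4(Z))))))
  →8  S(S(S(S(add(Z, add(Z, S^4(Z)))))))
  →9  S(S(S(S(add(Z, S^4(Z))))))
  →10  S^8(Z)

Answer: normal form = S^8(Z)  (in 10 steps)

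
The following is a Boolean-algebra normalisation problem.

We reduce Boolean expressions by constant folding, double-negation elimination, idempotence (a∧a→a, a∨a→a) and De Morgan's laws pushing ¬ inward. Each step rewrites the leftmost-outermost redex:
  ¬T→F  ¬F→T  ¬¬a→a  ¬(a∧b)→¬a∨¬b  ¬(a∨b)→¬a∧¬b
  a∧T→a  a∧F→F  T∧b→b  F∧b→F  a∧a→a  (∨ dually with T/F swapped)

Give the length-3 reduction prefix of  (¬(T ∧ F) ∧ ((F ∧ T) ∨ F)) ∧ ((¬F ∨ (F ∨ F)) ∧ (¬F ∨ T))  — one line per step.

Answer: after 3 steps: (¬F ∧ ((F ∧ T) ∨ F)) ∧ ((¬F ∨ (F ∨ F)) ∧ (¬F ∨ T))

Reduction:
  start: (¬(T ∧ F) ∧ ((F ∧ T) ∨ F)) ∧ ((¬F ∨ (F ∨ F)) ∧ (¬F ∨ T))
  →1  ((¬T ∨ ¬F) ∧ ((F ∧ T) ∨ F)) ∧ ((¬F ∨ (F ∨ F)) ∧ (¬F ∨ T))
  →2  ((F ∨ ¬F) ∧ ((F ∧ T) ∨ F)) ∧ ((¬F ∨ (F ∨ F)) ∧ (¬F ∨ T))
  →3  (¬F ∧ ((F ∧ T) ∨ F)) ∧ ((¬F ∨ (F ∨ F)) ∧ (¬F ∨ T))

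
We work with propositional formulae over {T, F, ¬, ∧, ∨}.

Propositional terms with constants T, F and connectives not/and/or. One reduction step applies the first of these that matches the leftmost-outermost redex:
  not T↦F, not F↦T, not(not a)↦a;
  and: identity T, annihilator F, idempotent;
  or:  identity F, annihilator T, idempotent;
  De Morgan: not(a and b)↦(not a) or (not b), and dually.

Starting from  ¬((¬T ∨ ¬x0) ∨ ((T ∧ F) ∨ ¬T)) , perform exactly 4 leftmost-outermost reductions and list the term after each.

Answer: after 4 steps: ¬¬x0 ∧ ¬((T ∧ F) ∨ ¬T)

Reduction:
  start: ¬((¬T ∨ ¬x0) ∨ ((T ∧ F) ∨ ¬T))
  [1] ¬(¬T ∨ ¬x0) ∧ ¬((T ∧ F) ∨ ¬T)
  [2] (¬¬T ∧ ¬¬x0) ∧ ¬((T ∧ F) ∨ ¬T)
  [3] (T ∧ ¬¬x0) ∧ ¬((T ∧ F) ∨ ¬T)
  [4] ¬¬x0 ∧ ¬((T ∧ F) ∨ ¬T)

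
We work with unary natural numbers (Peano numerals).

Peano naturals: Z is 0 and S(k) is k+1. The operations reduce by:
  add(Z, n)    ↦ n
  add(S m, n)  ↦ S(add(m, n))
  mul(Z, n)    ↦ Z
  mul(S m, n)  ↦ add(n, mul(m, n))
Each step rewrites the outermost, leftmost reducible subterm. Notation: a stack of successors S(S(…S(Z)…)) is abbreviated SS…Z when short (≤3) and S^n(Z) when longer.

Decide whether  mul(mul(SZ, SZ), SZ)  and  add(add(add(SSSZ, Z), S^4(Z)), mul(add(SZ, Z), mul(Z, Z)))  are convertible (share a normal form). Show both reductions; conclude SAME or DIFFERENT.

Answer: DIFFERENT — A ⇓ SZ, B ⇓ S^7(Z)

Derivation:
Term A:
  start: mul(mul(SZ, SZ), SZ)
  →1  mul(add(SZ, mul(Z, SZ)), SZ)
  →2  mul(S(add(Z, mul(Z, SZ))), SZ)
  →3  add(SZ, mul(add(Z, mul(Z, SZ)), SZ))
  →4  S(add(Z, mul(add(Z, mul(Z, SZ)), SZ)))
  →5  S(mul(add(Z, mul(Z, SZ)), SZ))
  →6  S(mul(mul(Z, SZ), SZ))
  →7  S(mul(Z, SZ))
  →8  SZ

Term B:
  start: add(add(add(SSSZ, Z), S^4(Z)), mul(add(SZ, Z), mul(Z, Z)))
  →1  add(add(S(add(SSZ, Z)), S^4(Z)), mul(add(SZ, Z), mul(Z, Z)))
  →2  add(S(add(add(SSZ, Z), S^4(Z))), mul(add(SZ, Z), mul(Z, Z)))
  →3  S(add(add(add(SSZ, Z), S^4(Z)), mul(add(SZ, Z), mul(Z, Z))))
  →4  S(add(add(S(add(SZ, Z)), S^4(Z)), mul(add(SZ, Z), mul(Z, Z))))
  →5  S(add(S(add(add(SZ, Z), S^4(Z))), mul(add(SZ, Z), mul(Z, Z))))
  →6  S(S(add(add(add(SZ, Z), S^4(Z)), mul(add(SZ, Z), mul(Z, Z)))))
  →7  S(S(add(add(S(add(Z, Z)), S^4(Z)), mul(add(SZ, Z), mul(Z, Z)))))
  →8  S(S(add(S(add(add(Z, Z), S^4(Z))), mul(add(SZ, Z), mul(Z, Z)))))
  →9  S(S(S(add(add(add(Z, Z), S^4(Z)), mul(add(SZ, Z), mul(Z, Z))))))
  →10  S(S(S(add(add(Z, S^4(Z)), mul(add(SZ, Z), mul(Z, Z))))))
  →11  S(S(S(add(S^4(Z), mul(add(SZ, Z), mul(Z, Z))))))
  →12  S(S(S(S(add(SSSZ, mul(add(SZ, Z), mul(Z, Z)))))))
  →13  S(S(S(S(S(add(SSZ, mul(add(SZ, Z), mul(Z, Z))))))))
  →14  S(S(S(S(S(S(add(SZ, mul(add(SZ, Z), mul(Z, Z)))))))))
  →15  S(S(S(S(S(S(S(add(Z, mul(add(SZ, Z), mul(Z, Z))))))))))
  →16  S(S(S(S(S(S(S(mul(add(SZ, Z), mul(Z, Z)))))))))
  →17  S(S(S(S(S(S(S(mul(S(add(Z, Z)), mul(Z, Z)))))))))
  →18  S(S(S(S(S(S(S(add(mul(Z, Z), mul(add(Z, Z), mul(Z, Z))))))))))
  →19  S(S(S(S(S(S(S(add(Z, mul(add(Z, Z), mul(Z, Z))))))))))
  →20  S(S(S(S(S(S(S(mul(add(Z, Z), mul(Z, Z)))))))))
  →21  S(S(S(S(S(S(S(mul(Z, mul(Z, Z)))))))))
  →22  S^7(Z)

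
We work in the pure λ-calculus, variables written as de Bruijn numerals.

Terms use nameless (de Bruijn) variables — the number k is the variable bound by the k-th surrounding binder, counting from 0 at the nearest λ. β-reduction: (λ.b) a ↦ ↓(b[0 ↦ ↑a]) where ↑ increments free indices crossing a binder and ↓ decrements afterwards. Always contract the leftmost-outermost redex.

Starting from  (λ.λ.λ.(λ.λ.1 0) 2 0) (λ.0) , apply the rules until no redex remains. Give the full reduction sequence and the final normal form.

Answer: normal form = λ.λ.0  (in 4 steps)

Working:
  start: (λ.λ.λ.(λ.λ.1 0) 2 0) (λ.0)
  →1  λ.λ.(λ.λ.1 0) (λ.0) 0
  →2  λ.λ.(λ.(λ.0) 0) 0
  →3  λ.λ.(λ.0) 0
  →4  λ.λ.0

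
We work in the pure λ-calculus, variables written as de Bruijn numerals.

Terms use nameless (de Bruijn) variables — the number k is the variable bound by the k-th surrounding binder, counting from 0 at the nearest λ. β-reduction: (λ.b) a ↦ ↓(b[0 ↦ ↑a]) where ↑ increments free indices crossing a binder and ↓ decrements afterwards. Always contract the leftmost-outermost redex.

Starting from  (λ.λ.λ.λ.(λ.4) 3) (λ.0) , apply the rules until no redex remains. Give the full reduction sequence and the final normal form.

  start: (λ.λ.λ.λ.(λ.4) 3) (λ.0)
  [1] λ.λ.λ.(λ.λ.0) (λ.0)
  [2] λ.λ.λ.λ.0

Answer: normal form = λ.λ.λ.λ.0  (in 2 steps)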